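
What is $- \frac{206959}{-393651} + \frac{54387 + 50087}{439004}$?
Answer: $\frac{65991061705}{86407181802} \approx 0.76372$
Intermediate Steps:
$- \frac{206959}{-393651} + \frac{54387 + 50087}{439004} = \left(-206959\right) \left(- \frac{1}{393651}\right) + 104474 \cdot \frac{1}{439004} = \frac{206959}{393651} + \frac{52237}{219502} = \frac{65991061705}{86407181802}$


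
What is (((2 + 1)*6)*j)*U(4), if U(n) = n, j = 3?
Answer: 216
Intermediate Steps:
(((2 + 1)*6)*j)*U(4) = (((2 + 1)*6)*3)*4 = ((3*6)*3)*4 = (18*3)*4 = 54*4 = 216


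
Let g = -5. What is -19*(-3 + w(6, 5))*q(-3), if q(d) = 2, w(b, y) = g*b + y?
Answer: 1064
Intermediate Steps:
w(b, y) = y - 5*b (w(b, y) = -5*b + y = y - 5*b)
-19*(-3 + w(6, 5))*q(-3) = -19*(-3 + (5 - 5*6))*2 = -19*(-3 + (5 - 30))*2 = -19*(-3 - 25)*2 = -(-532)*2 = -19*(-56) = 1064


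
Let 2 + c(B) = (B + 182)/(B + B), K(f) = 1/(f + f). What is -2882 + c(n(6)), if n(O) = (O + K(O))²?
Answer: -30706135/10658 ≈ -2881.0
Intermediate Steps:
K(f) = 1/(2*f)
n(O) = (O + 1/(2*O))²
c(B) = -2 + (182 + B)/(2*B) (c(B) = -2 + (B + 182)/(B + B) = -2 + (182 + B)/((2*B)) = -2 + (182 + B)*(1/(2*B)) = -2 + (182 + B)/(2*B))
-2882 + c(n(6)) = -2882 + (-3/2 + 91/((6 + (½)/6)²)) = -2882 + (-3/2 + 91/((6 + (½)*(⅙))²)) = -2882 + (-3/2 + 91/((6 + 1/12)²)) = -2882 + (-3/2 + 91/((73/12)²)) = -2882 + (-3/2 + 91/(5329/144)) = -2882 + (-3/2 + 91*(144/5329)) = -2882 + (-3/2 + 13104/5329) = -2882 + 10221/10658 = -30706135/10658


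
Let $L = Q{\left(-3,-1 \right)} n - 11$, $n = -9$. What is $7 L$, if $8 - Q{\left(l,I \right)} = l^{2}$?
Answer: $-14$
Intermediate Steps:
$Q{\left(l,I \right)} = 8 - l^{2}$
$L = -2$ ($L = \left(8 - \left(-3\right)^{2}\right) \left(-9\right) - 11 = \left(8 - 9\right) \left(-9\right) - 11 = \left(-1\right) \left(-9\right) - 11 = 9 - 11 = -2$)
$7 L = 7 \left(-2\right) = -14$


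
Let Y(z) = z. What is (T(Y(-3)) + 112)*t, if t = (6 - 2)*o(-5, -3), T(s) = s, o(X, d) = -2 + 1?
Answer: -436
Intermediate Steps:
o(X, d) = -1
t = -4 (t = (6 - 2)*(-1) = 4*(-1) = -4)
(T(Y(-3)) + 112)*t = (-3 + 112)*(-4) = 109*(-4) = -436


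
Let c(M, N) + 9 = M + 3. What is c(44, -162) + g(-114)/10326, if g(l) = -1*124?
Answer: 196132/5163 ≈ 37.988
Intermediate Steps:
g(l) = -124
c(M, N) = -6 + M (c(M, N) = -9 + (M + 3) = -9 + (3 + M) = -6 + M)
c(44, -162) + g(-114)/10326 = (-6 + 44) - 124/10326 = 38 - 124*1/10326 = 38 - 62/5163 = 196132/5163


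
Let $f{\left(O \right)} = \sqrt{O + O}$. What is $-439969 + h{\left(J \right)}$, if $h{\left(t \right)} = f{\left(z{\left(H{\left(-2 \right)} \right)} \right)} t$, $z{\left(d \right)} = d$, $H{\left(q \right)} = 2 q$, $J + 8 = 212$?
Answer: $-439969 + 408 i \sqrt{2} \approx -4.3997 \cdot 10^{5} + 577.0 i$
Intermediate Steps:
$J = 204$ ($J = -8 + 212 = 204$)
$f{\left(O \right)} = \sqrt{2} \sqrt{O}$ ($f{\left(O \right)} = \sqrt{2 O} = \sqrt{2} \sqrt{O}$)
$h{\left(t \right)} = 2 i t \sqrt{2}$ ($h{\left(t \right)} = \sqrt{2} \sqrt{2 \left(-2\right)} t = \sqrt{2} \sqrt{-4} t = \sqrt{2} \cdot 2 i t = 2 i \sqrt{2} t = 2 i t \sqrt{2}$)
$-439969 + h{\left(J \right)} = -439969 + 2 i 204 \sqrt{2} = -439969 + 408 i \sqrt{2}$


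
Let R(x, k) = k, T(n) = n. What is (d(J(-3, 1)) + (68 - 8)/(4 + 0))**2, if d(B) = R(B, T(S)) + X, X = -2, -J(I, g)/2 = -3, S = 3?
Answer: 256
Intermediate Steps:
J(I, g) = 6 (J(I, g) = -2*(-3) = 6)
d(B) = 1 (d(B) = 3 - 2 = 1)
(d(J(-3, 1)) + (68 - 8)/(4 + 0))**2 = (1 + (68 - 8)/(4 + 0))**2 = (1 + 60/4)**2 = (1 + 60*(1/4))**2 = (1 + 15)**2 = 16**2 = 256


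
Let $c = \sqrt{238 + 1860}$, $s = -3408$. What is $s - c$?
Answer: $-3408 - \sqrt{2098} \approx -3453.8$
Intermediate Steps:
$c = \sqrt{2098} \approx 45.804$
$s - c = -3408 - \sqrt{2098}$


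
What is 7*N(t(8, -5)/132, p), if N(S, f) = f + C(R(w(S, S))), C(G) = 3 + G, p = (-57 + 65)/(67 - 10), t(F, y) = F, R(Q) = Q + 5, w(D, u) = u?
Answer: 11998/209 ≈ 57.407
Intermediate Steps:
R(Q) = 5 + Q
p = 8/57 ≈ 0.14035
N(S, f) = 8 + S + f (N(S, f) = f + (3 + (5 + S)) = f + (8 + S) = 8 + S + f)
7*N(t(8, -5)/132, p) = 7*(8 + 8/132 + 8/57) = 7*(8 + 8*(1/132) + 8/57) = 7*(8 + 2/33 + 8/57) = 7*(1714/209) = 11998/209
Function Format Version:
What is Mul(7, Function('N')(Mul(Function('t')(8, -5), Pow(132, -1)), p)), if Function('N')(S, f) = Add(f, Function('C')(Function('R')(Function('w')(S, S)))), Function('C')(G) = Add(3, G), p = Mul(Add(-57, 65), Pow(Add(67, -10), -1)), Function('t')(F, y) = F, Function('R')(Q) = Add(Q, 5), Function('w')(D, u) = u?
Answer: Rational(11998, 209) ≈ 57.407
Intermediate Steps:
Function('R')(Q) = Add(5, Q)
p = Rational(8, 57) (p = Mul(8, Pow(57, -1)) = Mul(8, Rational(1, 57)) = Rational(8, 57) ≈ 0.14035)
Function('N')(S, f) = Add(8, S, f) (Function('N')(S, f) = Add(f, Add(3, Add(5, S))) = Add(f, Add(8, S)) = Add(8, S, f))
Mul(7, Function('N')(Mul(Function('t')(8, -5), Pow(132, -1)), p)) = Mul(7, Add(8, Mul(8, Pow(132, -1)), Rational(8, 57))) = Mul(7, Add(8, Mul(8, Rational(1, 132)), Rational(8, 57))) = Mul(7, Add(8, Rational(2, 33), Rational(8, 57))) = Mul(7, Rational(1714, 209)) = Rational(11998, 209)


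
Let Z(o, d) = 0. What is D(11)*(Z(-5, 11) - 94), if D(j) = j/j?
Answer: -94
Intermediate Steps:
D(j) = 1
D(11)*(Z(-5, 11) - 94) = 1*(0 - 94) = 1*(-94) = -94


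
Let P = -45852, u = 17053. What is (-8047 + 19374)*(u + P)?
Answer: -326206273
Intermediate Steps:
(-8047 + 19374)*(u + P) = (-8047 + 19374)*(17053 - 45852) = 11327*(-28799) = -326206273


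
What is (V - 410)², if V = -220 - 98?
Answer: 529984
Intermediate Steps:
V = -318
(V - 410)² = (-318 - 410)² = (-728)² = 529984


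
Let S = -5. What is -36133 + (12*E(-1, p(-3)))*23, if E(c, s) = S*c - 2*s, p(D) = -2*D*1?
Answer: -38065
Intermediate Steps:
p(D) = -2*D
E(c, s) = -5*c - 2*s
-36133 + (12*E(-1, p(-3)))*23 = -36133 + (12*(-5*(-1) - (-4)*(-3)))*23 = -36133 + (12*(5 - 2*6))*23 = -36133 + (12*(5 - 12))*23 = -36133 + (12*(-7))*23 = -36133 - 84*23 = -36133 - 1932 = -38065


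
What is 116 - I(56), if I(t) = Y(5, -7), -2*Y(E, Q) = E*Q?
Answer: 197/2 ≈ 98.500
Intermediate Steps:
Y(E, Q) = -E*Q/2
I(t) = 35/2 (I(t) = -1/2*5*(-7) = 35/2)
116 - I(56) = 116 - 1*35/2 = 116 - 35/2 = 197/2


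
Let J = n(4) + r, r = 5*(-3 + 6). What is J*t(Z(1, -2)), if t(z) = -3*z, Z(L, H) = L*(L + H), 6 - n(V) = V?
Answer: 51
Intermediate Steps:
n(V) = 6 - V
r = 15 (r = 5*3 = 15)
Z(L, H) = L*(H + L)
J = 17 (J = (6 - 1*4) + 15 = (6 - 4) + 15 = 2 + 15 = 17)
J*t(Z(1, -2)) = 17*(-3*(-2 + 1)) = 17*(-3*(-1)) = 17*3 = 51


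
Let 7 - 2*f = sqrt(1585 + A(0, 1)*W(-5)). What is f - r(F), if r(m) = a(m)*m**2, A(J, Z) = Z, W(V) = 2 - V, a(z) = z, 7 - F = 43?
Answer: 93319/2 - sqrt(398) ≈ 46640.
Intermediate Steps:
F = -36 (F = 7 - 1*43 = 7 - 43 = -36)
f = 7/2 - sqrt(398) (f = 7/2 - sqrt(1585 + 1*(2 - 1*(-5)))/2 = 7/2 - sqrt(1585 + 1*(2 + 5))/2 = 7/2 - sqrt(1585 + 1*7)/2 = 7/2 - sqrt(1585 + 7)/2 = 7/2 - sqrt(398) ≈ -16.450)
r(m) = m**3 (r(m) = m*m**2 = m**3)
f - r(F) = (7/2 - sqrt(398)) - 1*(-36)**3 = (7/2 - sqrt(398)) - 1*(-46656) = (7/2 - sqrt(398)) + 46656 = 93319/2 - sqrt(398)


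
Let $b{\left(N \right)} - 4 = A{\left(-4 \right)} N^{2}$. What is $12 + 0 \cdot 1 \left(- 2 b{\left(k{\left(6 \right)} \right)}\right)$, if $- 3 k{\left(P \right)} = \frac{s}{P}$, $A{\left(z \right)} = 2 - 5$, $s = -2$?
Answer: $12$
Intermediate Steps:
$A{\left(z \right)} = -3$ ($A{\left(z \right)} = 2 - 5 = -3$)
$k{\left(P \right)} = \frac{2}{3 P}$ ($k{\left(P \right)} = - \frac{\left(-2\right) \frac{1}{P}}{3} = \frac{2}{3 P}$)
$b{\left(N \right)} = 4 - 3 N^{2}$
$12 + 0 \cdot 1 \left(- 2 b{\left(k{\left(6 \right)} \right)}\right) = 12 + 0 \cdot 1 \left(- 2 \left(4 - 3 \left(\frac{2}{3 \cdot 6}\right)^{2}\right)\right) = 12 + 0 \left(- 2 \left(4 - 3 \left(\frac{2}{3} \cdot \frac{1}{6}\right)^{2}\right)\right) = 12 + 0 \left(- 2 \left(4 - \frac{3}{81}\right)\right) = 12 + 0 \left(- 2 \left(4 - \frac{1}{27}\right)\right) = 12 + 0 \left(\left(-2\right) \frac{107}{27}\right) = 12 + 0 \left(- \frac{214}{27}\right) = 12 + 0 = 12$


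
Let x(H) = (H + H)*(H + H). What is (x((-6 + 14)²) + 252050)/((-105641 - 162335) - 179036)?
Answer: -4971/8278 ≈ -0.60051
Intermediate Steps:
x(H) = 4*H² (x(H) = (2*H)*(2*H) = 4*H²)
(x((-6 + 14)²) + 252050)/((-105641 - 162335) - 179036) = (4*((-6 + 14)²)² + 252050)/((-105641 - 162335) - 179036) = (4*(8²)² + 252050)/(-267976 - 179036) = (4*64² + 252050)/(-447012) = (4*4096 + 252050)*(-1/447012) = (16384 + 252050)*(-1/447012) = 268434*(-1/447012) = -4971/8278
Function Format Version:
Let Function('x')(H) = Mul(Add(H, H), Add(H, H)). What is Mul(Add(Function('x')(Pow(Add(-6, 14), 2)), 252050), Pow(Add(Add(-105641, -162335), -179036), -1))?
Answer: Rational(-4971, 8278) ≈ -0.60051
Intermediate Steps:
Function('x')(H) = Mul(4, Pow(H, 2)) (Function('x')(H) = Mul(Mul(2, H), Mul(2, H)) = Mul(4, Pow(H, 2)))
Mul(Add(Function('x')(Pow(Add(-6, 14), 2)), 252050), Pow(Add(Add(-105641, -162335), -179036), -1)) = Mul(Add(Mul(4, Pow(Pow(Add(-6, 14), 2), 2)), 252050), Pow(Add(Add(-105641, -162335), -179036), -1)) = Mul(Add(Mul(4, Pow(Pow(8, 2), 2)), 252050), Pow(Add(-267976, -179036), -1)) = Mul(Add(Mul(4, Pow(64, 2)), 252050), Pow(-447012, -1)) = Mul(Add(Mul(4, 4096), 252050), Rational(-1, 447012)) = Mul(Add(16384, 252050), Rational(-1, 447012)) = Mul(268434, Rational(-1, 447012)) = Rational(-4971, 8278)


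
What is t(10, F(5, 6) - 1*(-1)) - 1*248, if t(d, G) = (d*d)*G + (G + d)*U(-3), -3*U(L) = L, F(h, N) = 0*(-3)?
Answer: -137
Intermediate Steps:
F(h, N) = 0
U(L) = -L/3
t(d, G) = G + d + G*d² (t(d, G) = (d*d)*G + (G + d)*(-⅓*(-3)) = d²*G + (G + d)*1 = G*d² + (G + d) = G + d + G*d²)
t(10, F(5, 6) - 1*(-1)) - 1*248 = ((0 - 1*(-1)) + 10 + (0 - 1*(-1))*10²) - 1*248 = ((0 + 1) + 10 + (0 + 1)*100) - 248 = (1 + 10 + 1*100) - 248 = (1 + 10 + 100) - 248 = 111 - 248 = -137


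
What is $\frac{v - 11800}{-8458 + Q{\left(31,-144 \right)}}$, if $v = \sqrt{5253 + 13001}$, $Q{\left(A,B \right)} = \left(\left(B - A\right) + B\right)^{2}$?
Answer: $- \frac{11800}{93303} + \frac{\sqrt{18254}}{93303} \approx -0.12502$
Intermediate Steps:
$Q{\left(A,B \right)} = \left(- A + 2 B\right)^{2}$
$v = \sqrt{18254} \approx 135.11$
$\frac{v - 11800}{-8458 + Q{\left(31,-144 \right)}} = \frac{\sqrt{18254} - 11800}{-8458 + \left(31 - -288\right)^{2}} = \frac{-11800 + \sqrt{18254}}{-8458 + \left(31 + 288\right)^{2}} = \frac{-11800 + \sqrt{18254}}{-8458 + 319^{2}} = \frac{-11800 + \sqrt{18254}}{-8458 + 101761} = \frac{-11800 + \sqrt{18254}}{93303} = \left(-11800 + \sqrt{18254}\right) \frac{1}{93303} = - \frac{11800}{93303} + \frac{\sqrt{18254}}{93303}$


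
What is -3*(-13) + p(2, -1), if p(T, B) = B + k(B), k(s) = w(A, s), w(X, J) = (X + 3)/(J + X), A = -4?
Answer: 191/5 ≈ 38.200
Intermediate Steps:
w(X, J) = (3 + X)/(J + X)
k(s) = -1/(-4 + s) (k(s) = (3 - 4)/(s - 4) = -1/(-4 + s))
p(T, B) = B - 1/(-4 + B)
-3*(-13) + p(2, -1) = -3*(-13) + (-1 - (-4 - 1))/(-4 - 1) = 39 + (-1 - 1*(-5))/(-5) = 39 - (-1 + 5)/5 = 39 - ⅕*4 = 39 - ⅘ = 191/5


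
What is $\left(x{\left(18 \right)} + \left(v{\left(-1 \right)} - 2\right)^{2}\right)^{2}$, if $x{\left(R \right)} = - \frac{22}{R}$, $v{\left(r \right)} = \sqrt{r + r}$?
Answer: $- \frac{2543}{81} - \frac{56 i \sqrt{2}}{9} \approx -31.395 - 8.7995 i$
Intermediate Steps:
$v{\left(r \right)} = \sqrt{2} \sqrt{r}$ ($v{\left(r \right)} = \sqrt{2 r} = \sqrt{2} \sqrt{r}$)
$\left(x{\left(18 \right)} + \left(v{\left(-1 \right)} - 2\right)^{2}\right)^{2} = \left(- \frac{22}{18} + \left(\sqrt{2} \sqrt{-1} - 2\right)^{2}\right)^{2} = \left(\left(-22\right) \frac{1}{18} + \left(\sqrt{2} i - 2\right)^{2}\right)^{2} = \left(- \frac{11}{9} + \left(i \sqrt{2} - 2\right)^{2}\right)^{2} = \left(- \frac{11}{9} + \left(-2 + i \sqrt{2}\right)^{2}\right)^{2}$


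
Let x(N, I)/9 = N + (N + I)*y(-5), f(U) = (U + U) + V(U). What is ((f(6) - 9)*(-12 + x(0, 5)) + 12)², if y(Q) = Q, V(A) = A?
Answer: 4498641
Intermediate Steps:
f(U) = 3*U (f(U) = (U + U) + U = 2*U + U = 3*U)
x(N, I) = -45*I - 36*N (x(N, I) = 9*(N + (N + I)*(-5)) = 9*(N + (I + N)*(-5)) = 9*(N + (-5*I - 5*N)) = 9*(-5*I - 4*N) = -45*I - 36*N)
((f(6) - 9)*(-12 + x(0, 5)) + 12)² = ((3*6 - 9)*(-12 + (-45*5 - 36*0)) + 12)² = ((18 - 9)*(-12 + (-225 + 0)) + 12)² = (9*(-12 - 225) + 12)² = (9*(-237) + 12)² = (-2133 + 12)² = (-2121)² = 4498641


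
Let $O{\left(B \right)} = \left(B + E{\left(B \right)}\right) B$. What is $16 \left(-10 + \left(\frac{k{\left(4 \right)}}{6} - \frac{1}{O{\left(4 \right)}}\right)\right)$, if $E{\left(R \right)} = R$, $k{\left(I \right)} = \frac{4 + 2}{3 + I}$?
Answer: $- \frac{2215}{14} \approx -158.21$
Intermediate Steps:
$k{\left(I \right)} = \frac{6}{3 + I}$
$O{\left(B \right)} = 2 B^{2}$ ($O{\left(B \right)} = \left(B + B\right) B = 2 B B = 2 B^{2}$)
$16 \left(-10 + \left(\frac{k{\left(4 \right)}}{6} - \frac{1}{O{\left(4 \right)}}\right)\right) = 16 \left(-10 - \left(\frac{1}{2 \cdot 4^{2}} - \frac{6 \frac{1}{3 + 4}}{6}\right)\right) = 16 \left(-10 + \left(\frac{6}{7} \cdot \frac{1}{6} - \frac{1}{2 \cdot 16}\right)\right) = 16 \left(-10 - \left(\frac{1}{32} - 6 \cdot \frac{1}{7} \cdot \frac{1}{6}\right)\right) = 16 \left(-10 + \left(\frac{6}{7} \cdot \frac{1}{6} - \frac{1}{32}\right)\right) = 16 \left(-10 + \left(\frac{1}{7} - \frac{1}{32}\right)\right) = 16 \left(-10 + \frac{25}{224}\right) = 16 \left(- \frac{2215}{224}\right) = - \frac{2215}{14}$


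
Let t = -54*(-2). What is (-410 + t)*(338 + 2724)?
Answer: -924724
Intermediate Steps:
t = 108
(-410 + t)*(338 + 2724) = (-410 + 108)*(338 + 2724) = -302*3062 = -924724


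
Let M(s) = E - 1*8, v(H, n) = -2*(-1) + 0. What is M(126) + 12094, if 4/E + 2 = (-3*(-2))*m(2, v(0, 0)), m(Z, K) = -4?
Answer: 157116/13 ≈ 12086.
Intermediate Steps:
v(H, n) = 2 (v(H, n) = 2 + 0 = 2)
E = -2/13 (E = 4/(-2 - 3*(-2)*(-4)) = 4/(-2 + 6*(-4)) = 4/(-2 - 24) = 4/(-26) = 4*(-1/26) = -2/13 ≈ -0.15385)
M(s) = -106/13 (M(s) = -2/13 - 1*8 = -2/13 - 8 = -106/13)
M(126) + 12094 = -106/13 + 12094 = 157116/13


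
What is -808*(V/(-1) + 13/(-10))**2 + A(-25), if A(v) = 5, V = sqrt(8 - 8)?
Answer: -34013/25 ≈ -1360.5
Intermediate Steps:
V = 0 (V = sqrt(0) = 0)
-808*(V/(-1) + 13/(-10))**2 + A(-25) = -808*(0/(-1) + 13/(-10))**2 + 5 = -808*(0*(-1) + 13*(-1/10))**2 + 5 = -808*(0 - 13/10)**2 + 5 = -808*(-13/10)**2 + 5 = -808*169/100 + 5 = -34138/25 + 5 = -34013/25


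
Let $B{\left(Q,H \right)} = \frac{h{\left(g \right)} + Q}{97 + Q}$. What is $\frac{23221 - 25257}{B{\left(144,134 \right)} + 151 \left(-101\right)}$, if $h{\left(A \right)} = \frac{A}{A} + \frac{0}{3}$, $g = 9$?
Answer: $\frac{245338}{1837673} \approx 0.1335$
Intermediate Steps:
$h{\left(A \right)} = 1$ ($h{\left(A \right)} = 1 + 0 \cdot \frac{1}{3} = 1 + 0 = 1$)
$B{\left(Q,H \right)} = \frac{1 + Q}{97 + Q}$
$\frac{23221 - 25257}{B{\left(144,134 \right)} + 151 \left(-101\right)} = \frac{23221 - 25257}{\frac{1 + 144}{97 + 144} + 151 \left(-101\right)} = - \frac{2036}{\frac{1}{241} \cdot 145 - 15251} = - \frac{2036}{\frac{145}{241} - 15251} = - \frac{2036}{- \frac{3675346}{241}} = \left(-2036\right) \left(- \frac{241}{3675346}\right) = \frac{245338}{1837673}$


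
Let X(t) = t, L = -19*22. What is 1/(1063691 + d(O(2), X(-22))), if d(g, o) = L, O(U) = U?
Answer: 1/1063273 ≈ 9.4049e-7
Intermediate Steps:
L = -418
d(g, o) = -418
1/(1063691 + d(O(2), X(-22))) = 1/(1063691 - 418) = 1/1063273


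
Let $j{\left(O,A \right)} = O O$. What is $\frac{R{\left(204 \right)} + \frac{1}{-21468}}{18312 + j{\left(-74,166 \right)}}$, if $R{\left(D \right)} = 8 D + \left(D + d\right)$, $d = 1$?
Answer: $\frac{39436715}{510680784} \approx 0.077224$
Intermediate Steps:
$R{\left(D \right)} = 1 + 9 D$ ($R{\left(D \right)} = 8 D + \left(D + 1\right) = 8 D + \left(1 + D\right) = 1 + 9 D$)
$j{\left(O,A \right)} = O^{2}$
$\frac{R{\left(204 \right)} + \frac{1}{-21468}}{18312 + j{\left(-74,166 \right)}} = \frac{\left(1 + 9 \cdot 204\right) + \frac{1}{-21468}}{18312 + \left(-74\right)^{2}} = \frac{\left(1 + 1836\right) - \frac{1}{21468}}{18312 + 5476} = \frac{1837 - \frac{1}{21468}}{23788} = \frac{39436715}{21468} \cdot \frac{1}{23788} = \frac{39436715}{510680784}$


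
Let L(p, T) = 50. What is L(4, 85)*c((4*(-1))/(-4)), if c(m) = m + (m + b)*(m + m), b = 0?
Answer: 150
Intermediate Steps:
c(m) = m + 2*m**2 (c(m) = m + (m + 0)*(m + m) = m + m*(2*m) = m + 2*m**2)
L(4, 85)*c((4*(-1))/(-4)) = 50*(((4*(-1))/(-4))*(1 + 2*((4*(-1))/(-4)))) = 50*((-4*(-1/4))*(1 + 2*(-4*(-1/4)))) = 50*(1*(1 + 2*1)) = 50*(1*(1 + 2)) = 50*(1*3) = 50*3 = 150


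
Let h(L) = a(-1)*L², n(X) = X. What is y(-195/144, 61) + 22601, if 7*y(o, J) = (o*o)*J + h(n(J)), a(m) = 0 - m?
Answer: 373339837/16128 ≈ 23149.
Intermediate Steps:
a(m) = -m
h(L) = L² (h(L) = (-1*(-1))*L² = 1*L² = L²)
y(o, J) = J²/7 + J*o²/7 (y(o, J) = ((o*o)*J + J²)/7 = (o²*J + J²)/7 = (J*o² + J²)/7 = (J² + J*o²)/7 = J²/7 + J*o²/7)
y(-195/144, 61) + 22601 = (⅐)*61*(61 + (-195/144)²) + 22601 = (⅐)*61*(61 + (-195*1/144)²) + 22601 = (⅐)*61*(61 + (-65/48)²) + 22601 = (⅐)*61*(61 + 4225/2304) + 22601 = (⅐)*61*(144769/2304) + 22601 = 8830909/16128 + 22601 = 373339837/16128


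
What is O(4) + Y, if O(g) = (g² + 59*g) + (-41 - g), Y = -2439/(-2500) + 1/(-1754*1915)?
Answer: 174642830399/839727500 ≈ 207.98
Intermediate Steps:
Y = 819237899/839727500 (Y = -2439*(-1/2500) - 1/1754*1/1915 = 2439/2500 - 1/3358910 = 819237899/839727500 ≈ 0.97560)
O(g) = -41 + g² + 58*g
O(4) + Y = (-41 + 4² + 58*4) + 819237899/839727500 = (-41 + 16 + 232) + 819237899/839727500 = 207 + 819237899/839727500 = 174642830399/839727500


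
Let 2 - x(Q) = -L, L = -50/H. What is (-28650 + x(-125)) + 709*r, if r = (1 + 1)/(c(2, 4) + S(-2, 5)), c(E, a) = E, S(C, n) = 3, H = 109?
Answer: -15458848/545 ≈ -28365.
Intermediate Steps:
L = -50/109 ≈ -0.45872
r = ⅖ (r = (1 + 1)/(2 + 3) = 2/5 = 2*(⅕) = ⅖ ≈ 0.40000)
x(Q) = 168/109 (x(Q) = 2 - (-1)*(-50)/109 = 2 - 1*50/109 = 2 - 50/109 = 168/109)
(-28650 + x(-125)) + 709*r = (-28650 + 168/109) + 709*(⅖) = -3122682/109 + 1418/5 = -15458848/545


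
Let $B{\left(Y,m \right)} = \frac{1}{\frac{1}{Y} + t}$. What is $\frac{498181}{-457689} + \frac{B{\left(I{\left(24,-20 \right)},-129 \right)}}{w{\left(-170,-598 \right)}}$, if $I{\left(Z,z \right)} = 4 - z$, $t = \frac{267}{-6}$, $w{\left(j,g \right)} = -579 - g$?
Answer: $- \frac{10110607949}{9278729097} \approx -1.0897$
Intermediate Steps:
$t = - \frac{89}{2}$ ($t = 267 \left(- \frac{1}{6}\right) = - \frac{89}{2} \approx -44.5$)
$B{\left(Y,m \right)} = \frac{1}{- \frac{89}{2} + \frac{1}{Y}}$ ($B{\left(Y,m \right)} = \frac{1}{\frac{1}{Y} - \frac{89}{2}} = \frac{1}{- \frac{89}{2} + \frac{1}{Y}}$)
$\frac{498181}{-457689} + \frac{B{\left(I{\left(24,-20 \right)},-129 \right)}}{w{\left(-170,-598 \right)}} = \frac{498181}{-457689} + \frac{2 \left(4 - -20\right) \frac{1}{2 - 89 \left(4 - -20\right)}}{-579 - -598} = 498181 \left(- \frac{1}{457689}\right) + \frac{2 \left(4 + 20\right) \frac{1}{2 - 89 \left(4 + 20\right)}}{-579 + 598} = - \frac{498181}{457689} + \frac{2 \cdot 24 \frac{1}{2 - 2136}}{19} = - \frac{498181}{457689} + 2 \cdot 24 \frac{1}{2 - 2136} \cdot \frac{1}{19} = - \frac{498181}{457689} + 2 \cdot 24 \frac{1}{-2134} \cdot \frac{1}{19} = - \frac{498181}{457689} + 2 \cdot 24 \left(- \frac{1}{2134}\right) \frac{1}{19} = - \frac{498181}{457689} - \frac{24}{20273} = - \frac{10110607949}{9278729097}$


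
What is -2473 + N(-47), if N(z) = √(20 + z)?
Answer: -2473 + 3*I*√3 ≈ -2473.0 + 5.1962*I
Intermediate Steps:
-2473 + N(-47) = -2473 + √(20 - 47) = -2473 + √(-27) = -2473 + 3*I*√3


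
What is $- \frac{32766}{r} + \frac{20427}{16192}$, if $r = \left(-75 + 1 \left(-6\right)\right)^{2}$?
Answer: $- \frac{12015925}{3219264} \approx -3.7325$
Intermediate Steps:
$r = 6561$ ($r = \left(-75 - 6\right)^{2} = \left(-81\right)^{2} = 6561$)
$- \frac{32766}{r} + \frac{20427}{16192} = - \frac{32766}{6561} + \frac{20427}{16192} = \left(-32766\right) \frac{1}{6561} + 20427 \cdot \frac{1}{16192} = - \frac{10922}{2187} + \frac{1857}{1472} = - \frac{12015925}{3219264}$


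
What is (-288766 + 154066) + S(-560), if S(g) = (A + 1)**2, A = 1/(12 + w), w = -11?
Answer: -134696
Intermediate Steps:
A = 1 (A = 1/(12 - 11) = 1/1 = 1)
S(g) = 4 (S(g) = (1 + 1)**2 = 2**2 = 4)
(-288766 + 154066) + S(-560) = (-288766 + 154066) + 4 = -134700 + 4 = -134696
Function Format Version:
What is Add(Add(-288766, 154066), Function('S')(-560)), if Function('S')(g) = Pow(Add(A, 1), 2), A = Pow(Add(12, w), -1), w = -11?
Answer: -134696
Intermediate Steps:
A = 1 (A = Pow(Add(12, -11), -1) = Pow(1, -1) = 1)
Function('S')(g) = 4 (Function('S')(g) = Pow(Add(1, 1), 2) = Pow(2, 2) = 4)
Add(Add(-288766, 154066), Function('S')(-560)) = Add(Add(-288766, 154066), 4) = Add(-134700, 4) = -134696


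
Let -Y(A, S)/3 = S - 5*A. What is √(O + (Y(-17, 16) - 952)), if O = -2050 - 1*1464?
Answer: I*√4769 ≈ 69.058*I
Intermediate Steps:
Y(A, S) = -3*S + 15*A (Y(A, S) = -3*(S - 5*A) = -3*S + 15*A)
O = -3514 (O = -2050 - 1464 = -3514)
√(O + (Y(-17, 16) - 952)) = √(-3514 + ((-3*16 + 15*(-17)) - 952)) = √(-3514 + ((-48 - 255) - 952)) = √(-3514 + (-303 - 952)) = √(-3514 - 1255) = √(-4769) = I*√4769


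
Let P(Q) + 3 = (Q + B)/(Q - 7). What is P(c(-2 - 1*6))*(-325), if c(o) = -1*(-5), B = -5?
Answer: 975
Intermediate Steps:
c(o) = 5
P(Q) = -3 + (-5 + Q)/(-7 + Q) (P(Q) = -3 + (Q - 5)/(Q - 7) = -3 + (-5 + Q)/(-7 + Q))
P(c(-2 - 1*6))*(-325) = (2*(8 - 1*5)/(-7 + 5))*(-325) = (2*(8 - 5)/(-2))*(-325) = (2*(-1/2)*3)*(-325) = -3*(-325) = 975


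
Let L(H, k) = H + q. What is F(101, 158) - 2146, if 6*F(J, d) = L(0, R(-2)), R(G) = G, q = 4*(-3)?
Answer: -2148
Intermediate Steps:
q = -12
L(H, k) = -12 + H (L(H, k) = H - 12 = -12 + H)
F(J, d) = -2 (F(J, d) = (-12 + 0)/6 = (⅙)*(-12) = -2)
F(101, 158) - 2146 = -2 - 2146 = -2148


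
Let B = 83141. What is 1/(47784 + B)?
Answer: 1/130925 ≈ 7.6380e-6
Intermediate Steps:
1/(47784 + B) = 1/(47784 + 83141) = 1/130925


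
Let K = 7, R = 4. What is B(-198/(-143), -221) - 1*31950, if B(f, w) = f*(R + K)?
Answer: -415152/13 ≈ -31935.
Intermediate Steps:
B(f, w) = 11*f (B(f, w) = f*(4 + 7) = f*11 = 11*f)
B(-198/(-143), -221) - 1*31950 = 11*(-198/(-143)) - 1*31950 = 11*(-198*(-1/143)) - 31950 = 11*(18/13) - 31950 = 198/13 - 31950 = -415152/13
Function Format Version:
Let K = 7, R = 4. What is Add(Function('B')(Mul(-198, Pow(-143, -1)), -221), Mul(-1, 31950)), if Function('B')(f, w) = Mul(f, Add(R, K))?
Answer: Rational(-415152, 13) ≈ -31935.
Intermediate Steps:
Function('B')(f, w) = Mul(11, f) (Function('B')(f, w) = Mul(f, Add(4, 7)) = Mul(f, 11) = Mul(11, f))
Add(Function('B')(Mul(-198, Pow(-143, -1)), -221), Mul(-1, 31950)) = Add(Mul(11, Mul(-198, Pow(-143, -1))), Mul(-1, 31950)) = Add(Mul(11, Mul(-198, Rational(-1, 143))), -31950) = Add(Mul(11, Rational(18, 13)), -31950) = Add(Rational(198, 13), -31950) = Rational(-415152, 13)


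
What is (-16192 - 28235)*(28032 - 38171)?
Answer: 450445353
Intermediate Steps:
(-16192 - 28235)*(28032 - 38171) = -44427*(-10139) = 450445353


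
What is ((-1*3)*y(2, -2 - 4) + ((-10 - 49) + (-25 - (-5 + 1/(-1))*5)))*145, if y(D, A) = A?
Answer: -5220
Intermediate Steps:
((-1*3)*y(2, -2 - 4) + ((-10 - 49) + (-25 - (-5 + 1/(-1))*5)))*145 = ((-1*3)*(-2 - 4) + ((-10 - 49) + (-25 - (-5 + 1/(-1))*5)))*145 = (-3*(-6) + (-59 + (-25 - (-5 - 1)*5)))*145 = (18 + (-59 + (-25 - (-6)*5)))*145 = (18 + (-59 + (-25 - 1*(-30))))*145 = (18 + (-59 + (-25 + 30)))*145 = (18 + (-59 + 5))*145 = (18 - 54)*145 = -36*145 = -5220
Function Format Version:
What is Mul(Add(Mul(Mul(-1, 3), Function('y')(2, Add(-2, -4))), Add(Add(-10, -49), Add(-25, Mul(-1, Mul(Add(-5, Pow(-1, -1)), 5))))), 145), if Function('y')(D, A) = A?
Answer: -5220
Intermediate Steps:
Mul(Add(Mul(Mul(-1, 3), Function('y')(2, Add(-2, -4))), Add(Add(-10, -49), Add(-25, Mul(-1, Mul(Add(-5, Pow(-1, -1)), 5))))), 145) = Mul(Add(Mul(Mul(-1, 3), Add(-2, -4)), Add(Add(-10, -49), Add(-25, Mul(-1, Mul(Add(-5, Pow(-1, -1)), 5))))), 145) = Mul(Add(Mul(-3, -6), Add(-59, Add(-25, Mul(-1, Mul(Add(-5, -1), 5))))), 145) = Mul(Add(18, Add(-59, Add(-25, Mul(-1, Mul(-6, 5))))), 145) = Mul(Add(18, Add(-59, Add(-25, Mul(-1, -30)))), 145) = Mul(Add(18, Add(-59, Add(-25, 30))), 145) = Mul(Add(18, Add(-59, 5)), 145) = Mul(Add(18, -54), 145) = Mul(-36, 145) = -5220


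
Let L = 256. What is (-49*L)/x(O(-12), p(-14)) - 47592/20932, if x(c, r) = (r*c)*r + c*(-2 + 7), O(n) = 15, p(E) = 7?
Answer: -37640066/2119365 ≈ -17.760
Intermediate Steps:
x(c, r) = 5*c + c*r² (x(c, r) = (c*r)*r + c*5 = c*r² + 5*c = 5*c + c*r²)
(-49*L)/x(O(-12), p(-14)) - 47592/20932 = (-49*256)/((15*(5 + 7²))) - 47592/20932 = -12544*1/(15*(5 + 49)) - 47592*1/20932 = -12544/(15*54) - 11898/5233 = -12544/810 - 11898/5233 = -12544*1/810 - 11898/5233 = -6272/405 - 11898/5233 = -37640066/2119365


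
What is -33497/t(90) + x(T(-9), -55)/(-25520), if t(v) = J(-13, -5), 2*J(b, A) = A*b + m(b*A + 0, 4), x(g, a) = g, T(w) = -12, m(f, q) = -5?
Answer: -21371077/19140 ≈ -1116.6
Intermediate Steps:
J(b, A) = -5/2 + A*b/2 (J(b, A) = (A*b - 5)/2 = (-5 + A*b)/2 = -5/2 + A*b/2)
t(v) = 30 (t(v) = -5/2 + (½)*(-5)*(-13) = -5/2 + 65/2 = 30)
-33497/t(90) + x(T(-9), -55)/(-25520) = -33497/30 - 12/(-25520) = -33497*1/30 - 12*(-1/25520) = -33497/30 + 3/6380 = -21371077/19140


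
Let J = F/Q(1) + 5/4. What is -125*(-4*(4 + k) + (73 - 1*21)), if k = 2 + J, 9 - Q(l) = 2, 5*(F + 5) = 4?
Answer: -3175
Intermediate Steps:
F = -21/5 (F = -5 + (1/5)*4 = -5 + 4/5 = -21/5 ≈ -4.2000)
Q(l) = 7 (Q(l) = 9 - 1*2 = 9 - 2 = 7)
J = 13/20 (J = -21/5/7 + 5/4 = -21/5*1/7 + 5*(1/4) = -3/5 + 5/4 = 13/20 ≈ 0.65000)
k = 53/20 (k = 2 + 13/20 = 53/20 ≈ 2.6500)
-125*(-4*(4 + k) + (73 - 1*21)) = -125*(-4*(4 + 53/20) + (73 - 1*21)) = -125*(-4*133/20 + (73 - 21)) = -125*(-133/5 + 52) = -125*127/5 = -3175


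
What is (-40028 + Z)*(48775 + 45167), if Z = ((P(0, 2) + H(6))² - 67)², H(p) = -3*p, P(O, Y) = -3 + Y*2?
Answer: 869527152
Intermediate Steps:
P(O, Y) = -3 + 2*Y
Z = 49284 (Z = (((-3 + 2*2) - 3*6)² - 67)² = (((-3 + 4) - 18)² - 67)² = ((1 - 18)² - 67)² = ((-17)² - 67)² = (289 - 67)² = 222² = 49284)
(-40028 + Z)*(48775 + 45167) = (-40028 + 49284)*(48775 + 45167) = 9256*93942 = 869527152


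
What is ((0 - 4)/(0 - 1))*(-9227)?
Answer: -36908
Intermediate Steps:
((0 - 4)/(0 - 1))*(-9227) = -4/(-1)*(-9227) = -4*(-1)*(-9227) = 4*(-9227) = -36908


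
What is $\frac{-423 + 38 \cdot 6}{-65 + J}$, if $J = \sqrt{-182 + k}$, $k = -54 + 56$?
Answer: $\frac{2535}{881} + \frac{234 i \sqrt{5}}{881} \approx 2.8774 + 0.59392 i$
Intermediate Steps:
$k = 2$
$J = 6 i \sqrt{5}$ ($J = \sqrt{-182 + 2} = \sqrt{-180} = 6 i \sqrt{5} \approx 13.416 i$)
$\frac{-423 + 38 \cdot 6}{-65 + J} = \frac{-423 + 38 \cdot 6}{-65 + 6 i \sqrt{5}} = \frac{-423 + 228}{-65 + 6 i \sqrt{5}} = - \frac{195}{-65 + 6 i \sqrt{5}}$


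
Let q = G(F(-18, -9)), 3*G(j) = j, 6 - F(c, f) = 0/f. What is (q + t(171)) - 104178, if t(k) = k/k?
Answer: -104175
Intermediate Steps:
F(c, f) = 6 (F(c, f) = 6 - 0/f = 6 - 1*0 = 6 + 0 = 6)
G(j) = j/3
q = 2 (q = (⅓)*6 = 2)
t(k) = 1
(q + t(171)) - 104178 = (2 + 1) - 104178 = 3 - 104178 = -104175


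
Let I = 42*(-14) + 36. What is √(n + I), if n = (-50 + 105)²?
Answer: √2473 ≈ 49.729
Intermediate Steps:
n = 3025 (n = 55² = 3025)
I = -552 (I = -588 + 36 = -552)
√(n + I) = √(3025 - 552) = √2473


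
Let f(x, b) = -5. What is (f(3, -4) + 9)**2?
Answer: 16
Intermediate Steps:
(f(3, -4) + 9)**2 = (-5 + 9)**2 = 4**2 = 16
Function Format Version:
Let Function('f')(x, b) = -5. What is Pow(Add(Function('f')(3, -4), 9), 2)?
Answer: 16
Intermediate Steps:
Pow(Add(Function('f')(3, -4), 9), 2) = Pow(Add(-5, 9), 2) = Pow(4, 2) = 16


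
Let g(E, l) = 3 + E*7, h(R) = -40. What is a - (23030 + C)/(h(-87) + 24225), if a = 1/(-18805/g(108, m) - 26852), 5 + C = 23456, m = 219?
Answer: -948206260928/493361254505 ≈ -1.9219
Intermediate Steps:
C = 23451 (C = -5 + 23456 = 23451)
g(E, l) = 3 + 7*E
a = -759/20399473 (a = 1/(-18805/(3 + 7*108) - 26852) = 1/(-18805/(3 + 756) - 26852) = 1/(-18805/759 - 26852) = 1/(-20399473/759) = -759/20399473 ≈ -3.7207e-5)
a - (23030 + C)/(h(-87) + 24225) = -759/20399473 - (23030 + 23451)/(-40 + 24225) = -759/20399473 - 46481/24185 = -948206260928/493361254505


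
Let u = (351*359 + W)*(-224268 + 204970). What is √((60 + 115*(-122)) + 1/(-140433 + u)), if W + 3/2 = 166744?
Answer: I*√435452614337182349245/176551840 ≈ 118.19*I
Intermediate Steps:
W = 333485/2 (W = -3/2 + 166744 = 333485/2 ≈ 1.6674e+5)
u = -5649518447 (u = (351*359 + 333485/2)*(-224268 + 204970) = (126009 + 333485/2)*(-19298) = (585503/2)*(-19298) = -5649518447)
√((60 + 115*(-122)) + 1/(-140433 + u)) = √((60 + 115*(-122)) + 1/(-140433 - 5649518447)) = √((60 - 14030) + 1/(-5649658880)) = √(-13970 - 1/5649658880) = √(-78925734553601/5649658880) = I*√435452614337182349245/176551840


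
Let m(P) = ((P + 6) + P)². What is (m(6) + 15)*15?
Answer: 5085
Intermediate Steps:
m(P) = (6 + 2*P)² (m(P) = ((6 + P) + P)² = (6 + 2*P)²)
(m(6) + 15)*15 = (4*(3 + 6)² + 15)*15 = (4*9² + 15)*15 = (4*81 + 15)*15 = (324 + 15)*15 = 339*15 = 5085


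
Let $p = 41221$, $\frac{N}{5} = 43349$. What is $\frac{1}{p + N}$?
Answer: $\frac{1}{257966} \approx 3.8765 \cdot 10^{-6}$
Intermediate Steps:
$N = 216745$ ($N = 5 \cdot 43349 = 216745$)
$\frac{1}{p + N} = \frac{1}{41221 + 216745} = \frac{1}{257966}$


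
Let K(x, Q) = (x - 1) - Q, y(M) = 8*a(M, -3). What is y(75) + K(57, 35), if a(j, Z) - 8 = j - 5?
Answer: 645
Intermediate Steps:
a(j, Z) = 3 + j (a(j, Z) = 8 + (j - 5) = 8 + (-5 + j) = 3 + j)
y(M) = 24 + 8*M (y(M) = 8*(3 + M) = 24 + 8*M)
K(x, Q) = -1 + x - Q (K(x, Q) = (-1 + x) - Q = -1 + x - Q)
y(75) + K(57, 35) = (24 + 8*75) + (-1 + 57 - 1*35) = (24 + 600) + (-1 + 57 - 35) = 624 + 21 = 645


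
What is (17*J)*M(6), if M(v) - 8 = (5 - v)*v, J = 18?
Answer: 612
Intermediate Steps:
M(v) = 8 + v*(5 - v) (M(v) = 8 + (5 - v)*v = 8 + v*(5 - v))
(17*J)*M(6) = (17*18)*(8 - 1*6**2 + 5*6) = 306*(8 - 1*36 + 30) = 306*(8 - 36 + 30) = 306*2 = 612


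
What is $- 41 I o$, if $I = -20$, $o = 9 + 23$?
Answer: $26240$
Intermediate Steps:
$o = 32$
$- 41 I o = \left(-41\right) \left(-20\right) 32 = 820 \cdot 32 = 26240$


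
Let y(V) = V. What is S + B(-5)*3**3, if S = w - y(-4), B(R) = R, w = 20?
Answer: -111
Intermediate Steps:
S = 24 (S = 20 - 1*(-4) = 20 + 4 = 24)
S + B(-5)*3**3 = 24 - 5*3**3 = 24 - 5*27 = 24 - 135 = -111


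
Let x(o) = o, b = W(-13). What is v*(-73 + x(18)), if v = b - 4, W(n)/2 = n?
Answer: 1650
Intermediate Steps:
W(n) = 2*n
b = -26 (b = 2*(-13) = -26)
v = -30 (v = -26 - 4 = -30)
v*(-73 + x(18)) = -30*(-73 + 18) = -30*(-55) = 1650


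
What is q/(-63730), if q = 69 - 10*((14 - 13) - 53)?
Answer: -589/63730 ≈ -0.0092421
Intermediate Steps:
q = 589 (q = 69 - 10*(1 - 53) = 69 - 10*(-52) = 69 + 520 = 589)
q/(-63730) = 589/(-63730) = 589*(-1/63730) = -589/63730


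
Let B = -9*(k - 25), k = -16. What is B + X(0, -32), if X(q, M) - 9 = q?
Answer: 378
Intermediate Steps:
X(q, M) = 9 + q
B = 369 (B = -9*(-16 - 25) = -9*(-41) = 369)
B + X(0, -32) = 369 + (9 + 0) = 369 + 9 = 378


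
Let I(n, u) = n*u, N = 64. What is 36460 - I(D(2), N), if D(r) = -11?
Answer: 37164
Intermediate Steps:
36460 - I(D(2), N) = 36460 - (-11)*64 = 36460 - 1*(-704) = 36460 + 704 = 37164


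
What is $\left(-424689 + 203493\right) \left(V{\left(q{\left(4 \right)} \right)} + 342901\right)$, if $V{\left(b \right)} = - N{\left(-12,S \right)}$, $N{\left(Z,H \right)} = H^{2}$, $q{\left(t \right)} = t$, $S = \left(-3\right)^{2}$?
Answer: $-75830412720$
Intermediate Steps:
$S = 9$
$V{\left(b \right)} = -81$ ($V{\left(b \right)} = - 9^{2} = \left(-1\right) 81 = -81$)
$\left(-424689 + 203493\right) \left(V{\left(q{\left(4 \right)} \right)} + 342901\right) = \left(-424689 + 203493\right) \left(-81 + 342901\right) = \left(-221196\right) 342820 = -75830412720$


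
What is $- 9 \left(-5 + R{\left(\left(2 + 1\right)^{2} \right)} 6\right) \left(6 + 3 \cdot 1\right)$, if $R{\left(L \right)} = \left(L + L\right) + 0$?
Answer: $-8343$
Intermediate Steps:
$R{\left(L \right)} = 2 L$ ($R{\left(L \right)} = 2 L + 0 = 2 L$)
$- 9 \left(-5 + R{\left(\left(2 + 1\right)^{2} \right)} 6\right) \left(6 + 3 \cdot 1\right) = - 9 \left(-5 + 2 \left(2 + 1\right)^{2} \cdot 6\right) \left(6 + 3 \cdot 1\right) = - 9 \left(-5 + 2 \cdot 3^{2} \cdot 6\right) \left(6 + 3\right) = - 9 \left(-5 + 2 \cdot 9 \cdot 6\right) 9 = - 9 \left(-5 + 18 \cdot 6\right) 9 = - 9 \left(-5 + 108\right) 9 = \left(-9\right) 103 \cdot 9 = \left(-927\right) 9 = -8343$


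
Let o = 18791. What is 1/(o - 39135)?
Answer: -1/20344 ≈ -4.9155e-5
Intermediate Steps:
1/(o - 39135) = 1/(18791 - 39135) = 1/(-20344) = -1/20344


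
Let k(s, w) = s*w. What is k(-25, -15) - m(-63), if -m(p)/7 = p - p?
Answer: 375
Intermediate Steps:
m(p) = 0 (m(p) = -7*(p - p) = -7*0 = 0)
k(-25, -15) - m(-63) = -25*(-15) - 1*0 = 375 + 0 = 375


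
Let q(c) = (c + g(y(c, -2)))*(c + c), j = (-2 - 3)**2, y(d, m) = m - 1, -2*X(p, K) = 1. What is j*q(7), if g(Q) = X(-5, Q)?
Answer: 2275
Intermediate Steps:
X(p, K) = -1/2 (X(p, K) = -1/2*1 = -1/2)
y(d, m) = -1 + m
g(Q) = -1/2
j = 25 (j = (-5)**2 = 25)
q(c) = 2*c*(-1/2 + c) (q(c) = (c - 1/2)*(c + c) = (-1/2 + c)*(2*c) = 2*c*(-1/2 + c))
j*q(7) = 25*(7*(-1 + 2*7)) = 25*(7*(-1 + 14)) = 25*(7*13) = 25*91 = 2275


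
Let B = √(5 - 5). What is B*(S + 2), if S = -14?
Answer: 0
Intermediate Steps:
B = 0 (B = √0 = 0)
B*(S + 2) = 0*(-14 + 2) = 0*(-12) = 0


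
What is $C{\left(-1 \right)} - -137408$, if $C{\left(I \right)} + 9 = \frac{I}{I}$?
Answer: $137400$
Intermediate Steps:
$C{\left(I \right)} = -8$ ($C{\left(I \right)} = -9 + \frac{I}{I} = -9 + 1 = -8$)
$C{\left(-1 \right)} - -137408 = -8 - -137408 = -8 + 137408 = 137400$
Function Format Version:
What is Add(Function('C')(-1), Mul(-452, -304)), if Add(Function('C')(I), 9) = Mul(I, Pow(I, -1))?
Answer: 137400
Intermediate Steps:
Function('C')(I) = -8 (Function('C')(I) = Add(-9, Mul(I, Pow(I, -1))) = Add(-9, 1) = -8)
Add(Function('C')(-1), Mul(-452, -304)) = Add(-8, Mul(-452, -304)) = Add(-8, 137408) = 137400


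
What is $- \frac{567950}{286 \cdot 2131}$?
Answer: $- \frac{283975}{304733} \approx -0.93188$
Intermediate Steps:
$- \frac{567950}{286 \cdot 2131} = - \frac{567950}{609466} = \left(-567950\right) \frac{1}{609466} = - \frac{283975}{304733}$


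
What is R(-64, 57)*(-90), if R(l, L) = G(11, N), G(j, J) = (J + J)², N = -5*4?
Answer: -144000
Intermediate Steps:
N = -20
G(j, J) = 4*J² (G(j, J) = (2*J)² = 4*J²)
R(l, L) = 1600 (R(l, L) = 4*(-20)² = 4*400 = 1600)
R(-64, 57)*(-90) = 1600*(-90) = -144000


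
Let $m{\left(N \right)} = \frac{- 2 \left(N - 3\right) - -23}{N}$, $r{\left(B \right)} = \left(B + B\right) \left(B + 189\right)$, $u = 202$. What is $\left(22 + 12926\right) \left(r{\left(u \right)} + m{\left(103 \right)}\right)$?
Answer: $\frac{210665449020}{103} \approx 2.0453 \cdot 10^{9}$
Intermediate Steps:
$r{\left(B \right)} = 2 B \left(189 + B\right)$
$m{\left(N \right)} = \frac{29 - 2 N}{N}$ ($m{\left(N \right)} = \frac{- 2 \left(-3 + N\right) + 23}{N} = \frac{\left(6 - 2 N\right) + 23}{N} = \frac{29 - 2 N}{N}$)
$\left(22 + 12926\right) \left(r{\left(u \right)} + m{\left(103 \right)}\right) = \left(22 + 12926\right) \left(2 \cdot 202 \left(189 + 202\right) - \left(2 - \frac{29}{103}\right)\right) = 12948 \left(2 \cdot 202 \cdot 391 + \left(-2 + 29 \cdot \frac{1}{103}\right)\right) = 12948 \left(157964 + \left(-2 + \frac{29}{103}\right)\right) = 12948 \left(157964 - \frac{177}{103}\right) = 12948 \cdot \frac{16270115}{103} = \frac{210665449020}{103}$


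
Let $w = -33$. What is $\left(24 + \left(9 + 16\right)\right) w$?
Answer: $-1617$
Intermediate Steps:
$\left(24 + \left(9 + 16\right)\right) w = \left(24 + \left(9 + 16\right)\right) \left(-33\right) = \left(24 + 25\right) \left(-33\right) = 49 \left(-33\right) = -1617$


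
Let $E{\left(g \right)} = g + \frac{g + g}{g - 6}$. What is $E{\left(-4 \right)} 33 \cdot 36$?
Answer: $- \frac{19008}{5} \approx -3801.6$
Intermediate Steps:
$E{\left(g \right)} = g + \frac{2 g}{-6 + g}$
$E{\left(-4 \right)} 33 \cdot 36 = - \frac{4 \left(-4 - 4\right)}{-6 - 4} \cdot 33 \cdot 36 = \left(-4\right) \frac{1}{-10} \left(-8\right) 33 \cdot 36 = \left(-4\right) \left(- \frac{1}{10}\right) \left(-8\right) 33 \cdot 36 = \left(- \frac{16}{5}\right) 33 \cdot 36 = \left(- \frac{528}{5}\right) 36 = - \frac{19008}{5}$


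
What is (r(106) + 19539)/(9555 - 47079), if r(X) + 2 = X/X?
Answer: -9769/18762 ≈ -0.52068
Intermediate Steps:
r(X) = -1 (r(X) = -2 + X/X = -2 + 1 = -1)
(r(106) + 19539)/(9555 - 47079) = (-1 + 19539)/(9555 - 47079) = 19538/(-37524) = 19538*(-1/37524) = -9769/18762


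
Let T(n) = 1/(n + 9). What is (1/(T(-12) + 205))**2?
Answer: 9/376996 ≈ 2.3873e-5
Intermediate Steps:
T(n) = 1/(9 + n)
(1/(T(-12) + 205))**2 = (1/(1/(9 - 12) + 205))**2 = (1/(1/(-3) + 205))**2 = (1/(-1/3 + 205))**2 = (1/(614/3))**2 = (3/614)**2 = 9/376996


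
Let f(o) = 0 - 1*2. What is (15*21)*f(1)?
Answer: -630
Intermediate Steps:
f(o) = -2 (f(o) = 0 - 2 = -2)
(15*21)*f(1) = (15*21)*(-2) = 315*(-2) = -630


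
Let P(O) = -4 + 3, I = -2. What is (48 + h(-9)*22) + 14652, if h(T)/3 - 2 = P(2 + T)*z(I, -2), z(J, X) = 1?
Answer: 14766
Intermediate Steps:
P(O) = -1
h(T) = 3 (h(T) = 6 + 3*(-1*1) = 6 + 3*(-1) = 6 - 3 = 3)
(48 + h(-9)*22) + 14652 = (48 + 3*22) + 14652 = (48 + 66) + 14652 = 114 + 14652 = 14766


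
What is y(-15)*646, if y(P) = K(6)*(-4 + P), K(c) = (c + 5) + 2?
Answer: -159562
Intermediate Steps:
K(c) = 7 + c (K(c) = (5 + c) + 2 = 7 + c)
y(P) = -52 + 13*P (y(P) = (7 + 6)*(-4 + P) = 13*(-4 + P) = -52 + 13*P)
y(-15)*646 = (-52 + 13*(-15))*646 = (-52 - 195)*646 = -247*646 = -159562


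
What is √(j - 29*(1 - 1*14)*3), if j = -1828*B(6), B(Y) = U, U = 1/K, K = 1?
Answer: I*√697 ≈ 26.401*I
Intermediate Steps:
U = 1 (U = 1/1 = 1)
B(Y) = 1
j = -1828 (j = -1828*1 = -1828)
√(j - 29*(1 - 1*14)*3) = √(-1828 - 29*(1 - 1*14)*3) = √(-1828 - 29*(1 - 14)*3) = √(-1828 - 29*(-13)*3) = √(-1828 + 377*3) = √(-1828 + 1131) = √(-697) = I*√697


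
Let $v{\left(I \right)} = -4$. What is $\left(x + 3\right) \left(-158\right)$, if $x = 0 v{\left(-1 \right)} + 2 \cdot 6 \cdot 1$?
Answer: $-2370$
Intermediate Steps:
$x = 12$ ($x = 0 \left(-4\right) + 2 \cdot 6 \cdot 1 = 0 + 12 \cdot 1 = 0 + 12 = 12$)
$\left(x + 3\right) \left(-158\right) = \left(12 + 3\right) \left(-158\right) = 15 \left(-158\right) = -2370$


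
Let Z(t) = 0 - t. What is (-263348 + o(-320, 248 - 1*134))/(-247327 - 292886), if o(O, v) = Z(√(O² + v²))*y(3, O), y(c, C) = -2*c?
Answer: 263348/540213 - 4*√28849/180071 ≈ 0.48372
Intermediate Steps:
Z(t) = -t
o(O, v) = 6*√(O² + v²) (o(O, v) = (-√(O² + v²))*(-2*3) = -√(O² + v²)*(-6) = 6*√(O² + v²))
(-263348 + o(-320, 248 - 1*134))/(-247327 - 292886) = (-263348 + 6*√((-320)² + (248 - 1*134)²))/(-247327 - 292886) = (-263348 + 6*√(102400 + (248 - 134)²))/(-540213) = (-263348 + 6*√(102400 + 114²))*(-1/540213) = (-263348 + 6*√(102400 + 12996))*(-1/540213) = (-263348 + 6*√115396)*(-1/540213) = (-263348 + 6*(2*√28849))*(-1/540213) = (-263348 + 12*√28849)*(-1/540213) = 263348/540213 - 4*√28849/180071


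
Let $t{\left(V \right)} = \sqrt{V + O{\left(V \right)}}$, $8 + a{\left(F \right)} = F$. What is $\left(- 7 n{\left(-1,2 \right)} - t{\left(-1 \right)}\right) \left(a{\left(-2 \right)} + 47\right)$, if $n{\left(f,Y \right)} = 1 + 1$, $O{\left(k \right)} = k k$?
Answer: $-518$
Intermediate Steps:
$O{\left(k \right)} = k^{2}$
$a{\left(F \right)} = -8 + F$
$t{\left(V \right)} = \sqrt{V + V^{2}}$
$n{\left(f,Y \right)} = 2$
$\left(- 7 n{\left(-1,2 \right)} - t{\left(-1 \right)}\right) \left(a{\left(-2 \right)} + 47\right) = \left(\left(-7\right) 2 - \sqrt{- (1 - 1)}\right) \left(\left(-8 - 2\right) + 47\right) = \left(-14 - \sqrt{\left(-1\right) 0}\right) \left(-10 + 47\right) = \left(-14 - \sqrt{0}\right) 37 = \left(-14 - 0\right) 37 = \left(-14 + 0\right) 37 = \left(-14\right) 37 = -518$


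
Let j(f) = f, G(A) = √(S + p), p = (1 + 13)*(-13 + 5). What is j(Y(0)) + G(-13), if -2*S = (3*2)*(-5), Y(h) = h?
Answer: I*√97 ≈ 9.8489*I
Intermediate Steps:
S = 15 (S = -3*2*(-5)/2 = -3*(-5) = -½*(-30) = 15)
p = -112 (p = 14*(-8) = -112)
G(A) = I*√97 (G(A) = √(15 - 112) = √(-97) = I*√97)
j(Y(0)) + G(-13) = 0 + I*√97 = I*√97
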